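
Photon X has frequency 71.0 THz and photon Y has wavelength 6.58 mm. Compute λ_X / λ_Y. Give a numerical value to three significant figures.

λ_X = 4.222e-6 m (from frequency = 71.0 THz, via λ = c/f).
λ_Y = 0.006580 m (from wavelength = 6.58 mm, via λ given directly).
Ratio = 4.222e-6 / 0.006580 = 6.42e-4.

6.42e-4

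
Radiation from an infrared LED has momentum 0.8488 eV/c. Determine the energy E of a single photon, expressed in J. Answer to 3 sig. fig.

1.36·10^-19 J

(c = 2.99792458·10^8 m/s, 1 eV = 1.602176634·10^-19 J.)
In SI units: p = 0.8488 eV/c = 4.5362·10^-28 kg·m/s.
Apply E = pc: E = 1.360·10^-19 J.
So E ≈ 1.36·10^-19 J.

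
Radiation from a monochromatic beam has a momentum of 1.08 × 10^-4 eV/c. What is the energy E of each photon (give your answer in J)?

1.73 × 10^-23 J

Take c = 2.99792458 × 10^8 m/s, 1 eV = 1.602176634 × 10^-19 J.
First convert: p = 1.08 × 10^-4 eV/c = 5.7718 × 10^-32 kg·m/s.
Since E = pc for a photon, E = 1.730 × 10^-23 J.
So E ≈ 1.73 × 10^-23 J.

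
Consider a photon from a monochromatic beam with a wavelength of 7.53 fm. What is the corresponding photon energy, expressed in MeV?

165 MeV

(h = 6.62607015e-34 J·s, c = 2.99792458e8 m/s, 1 eV = 1.602176634e-19 J.)
Convert to SI: λ = 7.53 fm = 7.53e-15 m.
For a photon E = hc/λ, so E = 2.638e-11 J.
Converting to MeV: E = 164.7 MeV ≈ 165 MeV.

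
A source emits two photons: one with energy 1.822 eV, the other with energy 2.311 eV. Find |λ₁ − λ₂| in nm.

Using λ = hc/E: λ₁ = 6.8048 × 10^-7 m, λ₂ = 5.3650 × 10^-7 m.
|Δλ| = |6.8048 × 10^-7 − 5.3650 × 10^-7| = 1.44 × 10^-7 m = 144 nm.

144 nm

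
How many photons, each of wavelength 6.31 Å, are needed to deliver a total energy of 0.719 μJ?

2.28 × 10^9 photons

Per-photon energy: E = 3.148 × 10^-16 J (from wavelength = 6.31 Å).
N = E_total / E_photon = 7.19 × 10^-7 J / 3.148 × 10^-16 J = 2.28 × 10^9.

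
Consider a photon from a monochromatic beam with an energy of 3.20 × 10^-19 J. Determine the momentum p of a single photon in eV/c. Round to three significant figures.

For a photon p = E/c, so p = 1.067 × 10^-27 kg·m/s.
Converting to eV/c: p = 1.997 eV/c ≈ 2.00 eV/c.

2.00 eV/c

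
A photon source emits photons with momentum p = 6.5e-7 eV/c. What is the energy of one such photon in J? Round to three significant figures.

(c = 2.99792458e8 m/s, 1 eV = 1.602176634e-19 J.)
In SI units: p = 6.5e-7 eV/c = 3.4738e-34 kg·m/s.
Since E = pc for a photon, E = 1.041e-25 J.
So E ≈ 1.04e-25 J.

1.04e-25 J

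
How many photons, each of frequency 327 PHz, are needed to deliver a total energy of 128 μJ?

5.91e11 photons

Per-photon energy: E = 2.167e-16 J (from frequency = 327 PHz).
N = E_total / E_photon = 1.28e-4 J / 2.167e-16 J = 5.91e11.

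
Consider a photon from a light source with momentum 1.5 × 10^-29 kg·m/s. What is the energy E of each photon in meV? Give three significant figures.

For a photon E = pc, so E = 4.497 × 10^-21 J.
Converting to meV: E = 28.07 meV ≈ 28.1 meV.

28.1 meV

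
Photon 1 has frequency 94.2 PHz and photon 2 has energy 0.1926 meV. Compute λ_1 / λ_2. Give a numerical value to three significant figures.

λ_1 = 3.183 × 10^-9 m (from frequency = 94.2 PHz, via λ = c/f).
λ_2 = 0.006437 m (from energy = 0.1926 meV, via λ = hc/E).
Ratio = 3.183 × 10^-9 / 0.006437 = 4.94 × 10^-7.

4.94 × 10^-7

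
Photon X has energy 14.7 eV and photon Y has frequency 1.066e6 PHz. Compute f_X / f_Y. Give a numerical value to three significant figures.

f_X = 3.554e15 Hz (from energy = 14.7 eV, via f = E/h).
f_Y = 1.066e21 Hz (from frequency = 1.066e6 PHz, via f given directly).
Ratio = 3.554e15 / 1.066e21 = 3.33e-6.

3.33e-6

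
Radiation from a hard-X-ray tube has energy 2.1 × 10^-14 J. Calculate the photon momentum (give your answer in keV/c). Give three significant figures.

The photon relation is p = E/c, giving p = 7.005 × 10^-23 kg·m/s.
Converting to keV/c: p = 131.1 keV/c ≈ 131 keV/c.

131 keV/c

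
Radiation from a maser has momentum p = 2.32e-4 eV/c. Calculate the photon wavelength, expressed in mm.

5.34 mm

In SI units: p = 2.32e-4 eV/c = 1.2399e-31 kg·m/s.
For a photon λ = h/p, so λ = 0.005344 m.
Converting to mm: λ = 5.344 mm ≈ 5.34 mm.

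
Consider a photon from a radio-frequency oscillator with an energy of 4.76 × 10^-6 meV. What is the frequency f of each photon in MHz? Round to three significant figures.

1.15 MHz

Use h = 6.62607015 × 10^-34 J·s, 1 eV = 1.602176634 × 10^-19 J.
First convert: E = 4.76 × 10^-6 meV = 7.6264 × 10^-28 J.
Apply f = E/h: f = 1.151 × 10^6 Hz.
Converting to MHz: f = 1.151 MHz ≈ 1.15 MHz.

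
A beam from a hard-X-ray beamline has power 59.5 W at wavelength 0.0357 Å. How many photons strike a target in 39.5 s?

Total energy: E_total = P·t = 59.5 × 39.5 = 2350 J.
Per-photon energy: E = 5.564e-14 J.
N = E_total / E_photon = 4.22e16.

4.22e16 photons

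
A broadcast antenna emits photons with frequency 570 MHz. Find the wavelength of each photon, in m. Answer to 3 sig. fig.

Convert to SI: f = 570 MHz = 5.7 × 10^8 Hz.
Since λ = c/f for a photon, λ = 0.5260 m.
So λ ≈ 0.526 m.

0.526 m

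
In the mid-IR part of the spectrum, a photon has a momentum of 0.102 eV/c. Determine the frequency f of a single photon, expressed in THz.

24.7 THz

Convert to SI: p = 0.102 eV/c = 5.4512 × 10^-29 kg·m/s.
The photon relation is f = pc/h, giving f = 2.466 × 10^13 Hz.
Converting to THz: f = 24.66 THz ≈ 24.7 THz.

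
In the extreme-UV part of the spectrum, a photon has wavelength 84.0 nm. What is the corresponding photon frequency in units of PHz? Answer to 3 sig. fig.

3.57 PHz

Convert to SI: λ = 84.0 nm = 8.40e-8 m.
Apply f = c/λ: f = 3.569e15 Hz.
Converting to PHz: f = 3.569 PHz ≈ 3.57 PHz.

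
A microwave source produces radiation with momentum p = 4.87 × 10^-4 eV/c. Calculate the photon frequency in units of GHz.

118 GHz

(h = 6.62607015 × 10^-34 J·s, c = 2.99792458 × 10^8 m/s, 1 eV = 1.602176634 × 10^-19 J.)
Convert to SI: p = 4.87 × 10^-4 eV/c = 2.6027 × 10^-31 kg·m/s.
For a photon f = pc/h, so f = 1.178 × 10^11 Hz.
Converting to GHz: f = 117.8 GHz ≈ 118 GHz.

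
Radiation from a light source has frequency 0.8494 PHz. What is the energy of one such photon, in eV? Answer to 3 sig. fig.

3.51 eV

(h = 6.62607015·10^-34 J·s, 1 eV = 1.602176634·10^-19 J.)
Convert to SI: f = 0.8494 PHz = 8.494·10^14 Hz.
For a photon E = hf, so E = 5.628·10^-19 J.
Converting to eV: E = 3.513 eV ≈ 3.51 eV.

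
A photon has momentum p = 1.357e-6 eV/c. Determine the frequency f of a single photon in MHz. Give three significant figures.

Convert to SI: p = 1.357e-6 eV/c = 7.2522e-34 kg·m/s.
The photon relation is f = pc/h, giving f = 3.281e8 Hz.
Converting to MHz: f = 328.1 MHz ≈ 328 MHz.

328 MHz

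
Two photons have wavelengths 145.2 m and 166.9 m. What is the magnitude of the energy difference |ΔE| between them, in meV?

Using E = hc/λ: E₁ = 1.3681 × 10^-27 J, E₂ = 1.1902 × 10^-27 J.
|ΔE| = |1.3681 × 10^-27 − 1.1902 × 10^-27| = 1.78 × 10^-28 J = 1.11 × 10^-6 meV.

1.11 × 10^-6 meV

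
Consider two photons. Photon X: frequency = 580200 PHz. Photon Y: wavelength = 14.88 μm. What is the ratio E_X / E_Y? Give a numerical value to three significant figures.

E_X = 3.844e-13 J (from frequency = 580200 PHz, via E = hf).
E_Y = 1.335e-20 J (from wavelength = 14.88 μm, via E = hc/λ).
Ratio = 3.844e-13 / 1.335e-20 = 2.88e7.

2.88e7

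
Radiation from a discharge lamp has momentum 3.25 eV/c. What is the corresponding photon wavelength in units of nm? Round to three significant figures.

Use h = 6.62607015e-34 J·s, c = 2.99792458e8 m/s, 1 eV = 1.602176634e-19 J.
Convert to SI: p = 3.25 eV/c = 1.7369e-27 kg·m/s.
Apply λ = h/p: λ = 3.815e-7 m.
Converting to nm: λ = 381.5 nm ≈ 381 nm.

381 nm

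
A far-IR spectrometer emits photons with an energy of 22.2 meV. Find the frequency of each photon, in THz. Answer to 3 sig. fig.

5.37 THz

(h = 6.62607015e-34 J·s, 1 eV = 1.602176634e-19 J.)
In SI units: E = 22.2 meV = 3.5568e-21 J.
For a photon f = E/h, so f = 5.368e12 Hz.
Converting to THz: f = 5.368 THz ≈ 5.37 THz.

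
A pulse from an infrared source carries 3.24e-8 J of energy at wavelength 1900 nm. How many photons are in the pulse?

3.10e11 photons

Per-photon energy: E = 1.045e-19 J (from wavelength = 1900 nm).
N = E_total / E_photon = 3.24e-8 J / 1.045e-19 J = 3.10e11.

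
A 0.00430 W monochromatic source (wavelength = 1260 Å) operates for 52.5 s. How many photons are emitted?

Total energy: E_total = P·t = 0.00430 × 52.5 = 0.2258 J.
Per-photon energy: E = 1.577e-18 J.
N = E_total / E_photon = 1.43e17.

1.43e17 photons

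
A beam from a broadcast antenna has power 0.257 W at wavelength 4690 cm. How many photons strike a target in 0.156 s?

9.47 × 10^24 photons

Total energy: E_total = P·t = 0.257 × 0.156 = 0.04009 J.
Per-photon energy: E = 4.235 × 10^-27 J.
N = E_total / E_photon = 9.47 × 10^24.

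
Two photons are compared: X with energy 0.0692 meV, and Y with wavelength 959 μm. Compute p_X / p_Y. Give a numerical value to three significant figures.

p_X = 3.698e-32 kg·m/s (from energy = 0.0692 meV, via p = E/c).
p_Y = 6.909e-31 kg·m/s (from wavelength = 959 μm, via p = h/λ).
Ratio = 3.698e-32 / 6.909e-31 = 0.0535.

0.0535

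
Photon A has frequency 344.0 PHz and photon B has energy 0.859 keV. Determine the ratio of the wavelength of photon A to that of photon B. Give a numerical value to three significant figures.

0.604

λ_A = 8.715e-10 m (from frequency = 344.0 PHz, via λ = c/f).
λ_B = 1.443e-9 m (from energy = 0.859 keV, via λ = hc/E).
Ratio = 8.715e-10 / 1.443e-9 = 0.604.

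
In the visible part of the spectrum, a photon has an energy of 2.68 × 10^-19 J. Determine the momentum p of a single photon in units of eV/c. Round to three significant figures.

Apply p = E/c: p = 8.940 × 10^-28 kg·m/s.
Converting to eV/c: p = 1.673 eV/c ≈ 1.67 eV/c.

1.67 eV/c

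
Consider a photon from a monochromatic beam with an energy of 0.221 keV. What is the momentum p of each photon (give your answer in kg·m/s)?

1.18 × 10^-25 kg·m/s

Take c = 2.99792458 × 10^8 m/s, 1 eV = 1.602176634 × 10^-19 J.
In SI units: E = 0.221 keV = 3.5408 × 10^-17 J.
For a photon p = E/c, so p = 1.181 × 10^-25 kg·m/s.
So p ≈ 1.18 × 10^-25 kg·m/s.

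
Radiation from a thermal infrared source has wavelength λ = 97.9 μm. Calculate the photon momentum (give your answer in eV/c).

First convert: λ = 97.9 μm = 9.79e-5 m.
The photon relation is p = h/λ, giving p = 6.768e-30 kg·m/s.
Converting to eV/c: p = 0.01266 eV/c ≈ 0.0127 eV/c.

0.0127 eV/c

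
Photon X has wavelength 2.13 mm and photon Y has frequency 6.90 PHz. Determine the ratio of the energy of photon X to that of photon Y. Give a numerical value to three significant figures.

E_X = 9.326·10^-23 J (from wavelength = 2.13 mm, via E = hc/λ).
E_Y = 4.572·10^-18 J (from frequency = 6.90 PHz, via E = hf).
Ratio = 9.326·10^-23 / 4.572·10^-18 = 2.04·10^-5.

2.04·10^-5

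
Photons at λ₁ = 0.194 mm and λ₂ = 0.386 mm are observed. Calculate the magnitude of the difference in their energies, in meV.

3.18 meV

Using E = hc/λ: E₁ = 1.024e-21 J, E₂ = 5.146e-22 J.
|ΔE| = |1.024e-21 − 5.146e-22| = 5.09e-22 J = 3.18 meV.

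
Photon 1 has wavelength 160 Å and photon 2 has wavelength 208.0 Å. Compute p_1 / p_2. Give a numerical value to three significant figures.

1.30

p_1 = 4.141 × 10^-26 kg·m/s (from wavelength = 160 Å, via p = h/λ).
p_2 = 3.186 × 10^-26 kg·m/s (from wavelength = 208.0 Å, via p = h/λ).
Ratio = 4.141 × 10^-26 / 3.186 × 10^-26 = 1.30.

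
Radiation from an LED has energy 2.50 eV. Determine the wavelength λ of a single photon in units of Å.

In SI units: E = 2.50 eV = 4.0054 × 10^-19 J.
The photon relation is λ = hc/E, giving λ = 4.959 × 10^-7 m.
Converting to Å: λ = 4959 Å ≈ 4960 Å.

4960 Å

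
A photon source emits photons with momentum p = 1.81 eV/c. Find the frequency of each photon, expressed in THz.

438 THz

Use h = 6.62607015 × 10^-34 J·s, c = 2.99792458 × 10^8 m/s, 1 eV = 1.602176634 × 10^-19 J.
Convert to SI: p = 1.81 eV/c = 9.6732 × 10^-28 kg·m/s.
Since f = pc/h for a photon, f = 4.377 × 10^14 Hz.
Converting to THz: f = 437.7 THz ≈ 438 THz.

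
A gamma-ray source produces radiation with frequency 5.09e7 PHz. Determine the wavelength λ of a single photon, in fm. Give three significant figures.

Take c = 2.99792458e8 m/s.
Convert to SI: f = 5.09e7 PHz = 5.09e22 Hz.
For a photon λ = c/f, so λ = 5.890e-15 m.
Converting to fm: λ = 5.890 fm ≈ 5.89 fm.

5.89 fm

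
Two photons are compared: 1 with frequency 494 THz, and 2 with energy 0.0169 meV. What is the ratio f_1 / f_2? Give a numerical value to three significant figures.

1.21e5

f_1 = 4.940e14 Hz (from frequency = 494 THz, via f given directly).
f_2 = 4.086e9 Hz (from energy = 0.0169 meV, via f = E/h).
Ratio = 4.940e14 / 4.086e9 = 1.21e5.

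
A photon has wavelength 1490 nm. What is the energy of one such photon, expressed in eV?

First convert: λ = 1490 nm = 1.49 × 10^-6 m.
Apply E = hc/λ: E = 1.333 × 10^-19 J.
Converting to eV: E = 0.8321 eV ≈ 0.832 eV.

0.832 eV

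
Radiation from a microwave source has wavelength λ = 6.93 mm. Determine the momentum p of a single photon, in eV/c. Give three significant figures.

First convert: λ = 6.93 mm = 0.00693 m.
Since p = h/λ for a photon, p = 9.561e-32 kg·m/s.
Converting to eV/c: p = 1.789e-4 eV/c ≈ 1.79e-4 eV/c.

1.79e-4 eV/c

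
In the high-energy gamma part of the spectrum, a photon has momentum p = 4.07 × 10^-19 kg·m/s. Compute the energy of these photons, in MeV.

762 MeV

Take c = 2.99792458 × 10^8 m/s, 1 eV = 1.602176634 × 10^-19 J.
Apply E = pc: E = 1.220 × 10^-10 J.
Converting to MeV: E = 761.6 MeV ≈ 762 MeV.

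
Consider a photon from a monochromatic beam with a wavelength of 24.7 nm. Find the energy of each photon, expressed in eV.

Take h = 6.62607015e-34 J·s, c = 2.99792458e8 m/s, 1 eV = 1.602176634e-19 J.
In SI units: λ = 24.7 nm = 2.47e-8 m.
For a photon E = hc/λ, so E = 8.042e-18 J.
Converting to eV: E = 50.20 eV ≈ 50.2 eV.

50.2 eV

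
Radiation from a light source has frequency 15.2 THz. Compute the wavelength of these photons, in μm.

19.7 μm

Take c = 2.99792458e8 m/s.
In SI units: f = 15.2 THz = 1.52e13 Hz.
Since λ = c/f for a photon, λ = 1.972e-5 m.
Converting to μm: λ = 19.72 μm ≈ 19.7 μm.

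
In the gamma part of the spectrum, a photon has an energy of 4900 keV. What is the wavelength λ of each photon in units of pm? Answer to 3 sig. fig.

0.253 pm

In SI units: E = 4900 keV = 7.8507e-13 J.
Apply λ = hc/E: λ = 2.530e-13 m.
Converting to pm: λ = 0.2530 pm ≈ 0.253 pm.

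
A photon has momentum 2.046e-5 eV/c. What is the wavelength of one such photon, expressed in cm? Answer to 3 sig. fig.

6.06 cm

Convert to SI: p = 2.046e-5 eV/c = 1.0934e-32 kg·m/s.
The photon relation is λ = h/p, giving λ = 0.06060 m.
Converting to cm: λ = 6.060 cm ≈ 6.06 cm.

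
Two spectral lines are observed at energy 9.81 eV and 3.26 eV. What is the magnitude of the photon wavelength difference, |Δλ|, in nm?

254 nm

Using λ = hc/E: λ₁ = 1.264 × 10^-7 m, λ₂ = 3.803 × 10^-7 m.
|Δλ| = |1.264 × 10^-7 − 3.803 × 10^-7| = 2.54 × 10^-7 m = 254 nm.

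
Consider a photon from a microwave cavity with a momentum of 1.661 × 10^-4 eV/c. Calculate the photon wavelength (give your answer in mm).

7.46 mm

First convert: p = 1.661 × 10^-4 eV/c = 8.8769 × 10^-32 kg·m/s.
The photon relation is λ = h/p, giving λ = 0.007464 m.
Converting to mm: λ = 7.464 mm ≈ 7.46 mm.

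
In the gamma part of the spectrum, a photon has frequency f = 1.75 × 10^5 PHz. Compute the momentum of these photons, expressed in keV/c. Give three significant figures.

724 keV/c

(h = 6.62607015 × 10^-34 J·s, c = 2.99792458 × 10^8 m/s, 1 eV = 1.602176634 × 10^-19 J.)
In SI units: f = 1.75 × 10^5 PHz = 1.75 × 10^20 Hz.
For a photon p = hf/c, so p = 3.868 × 10^-22 kg·m/s.
Converting to keV/c: p = 723.7 keV/c ≈ 724 keV/c.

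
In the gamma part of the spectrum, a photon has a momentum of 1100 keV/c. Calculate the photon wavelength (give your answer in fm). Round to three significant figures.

Convert to SI: p = 1100 keV/c = 5.8787·10^-22 kg·m/s.
Apply λ = h/p: λ = 1.127·10^-12 m.
Converting to fm: λ = 1127 fm ≈ 1130 fm.

1130 fm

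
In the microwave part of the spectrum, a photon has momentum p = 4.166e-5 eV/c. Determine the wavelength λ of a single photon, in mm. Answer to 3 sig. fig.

29.8 mm

First convert: p = 4.166e-5 eV/c = 2.2264e-32 kg·m/s.
The photon relation is λ = h/p, giving λ = 0.02976 m.
Converting to mm: λ = 29.76 mm ≈ 29.8 mm.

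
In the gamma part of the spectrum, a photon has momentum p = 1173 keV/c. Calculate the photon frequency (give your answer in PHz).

First convert: p = 1173 keV/c = 6.2688e-22 kg·m/s.
For a photon f = pc/h, so f = 2.836e20 Hz.
Converting to PHz: f = 283600 PHz ≈ 2.84e5 PHz.

2.84e5 PHz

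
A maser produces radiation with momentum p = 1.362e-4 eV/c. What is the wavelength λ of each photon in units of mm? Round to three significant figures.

Take h = 6.62607015e-34 J·s, c = 2.99792458e8 m/s, 1 eV = 1.602176634e-19 J.
In SI units: p = 1.362e-4 eV/c = 7.2789e-32 kg·m/s.
For a photon λ = h/p, so λ = 0.009103 m.
Converting to mm: λ = 9.103 mm ≈ 9.10 mm.

9.10 mm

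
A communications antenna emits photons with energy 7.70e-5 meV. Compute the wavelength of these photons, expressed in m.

Use h = 6.62607015e-34 J·s, c = 2.99792458e8 m/s, 1 eV = 1.602176634e-19 J.
In SI units: E = 7.70e-5 meV = 1.2337e-26 J.
Apply λ = hc/E: λ = 16.10 m.
So λ ≈ 16.1 m.

16.1 m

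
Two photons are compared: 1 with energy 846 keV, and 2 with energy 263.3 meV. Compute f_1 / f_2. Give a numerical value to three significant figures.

3.21e6

f_1 = 2.046e20 Hz (from energy = 846 keV, via f = E/h).
f_2 = 6.367e13 Hz (from energy = 263.3 meV, via f = E/h).
Ratio = 2.046e20 / 6.367e13 = 3.21e6.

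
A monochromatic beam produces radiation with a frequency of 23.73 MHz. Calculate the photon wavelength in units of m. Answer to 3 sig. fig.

12.6 m

First convert: f = 23.73 MHz = 2.373e7 Hz.
The photon relation is λ = c/f, giving λ = 12.63 m.
So λ ≈ 12.6 m.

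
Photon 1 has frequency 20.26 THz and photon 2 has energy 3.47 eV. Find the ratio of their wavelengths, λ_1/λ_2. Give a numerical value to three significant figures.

λ_1 = 1.480 × 10^-5 m (from frequency = 20.26 THz, via λ = c/f).
λ_2 = 3.573 × 10^-7 m (from energy = 3.47 eV, via λ = hc/E).
Ratio = 1.480 × 10^-5 / 3.573 × 10^-7 = 41.4.

41.4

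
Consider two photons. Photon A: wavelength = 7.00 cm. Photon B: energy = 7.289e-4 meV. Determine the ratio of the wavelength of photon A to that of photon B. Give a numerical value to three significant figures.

λ_A = 0.07000 m (from wavelength = 7.00 cm, via λ given directly).
λ_B = 1.701 m (from energy = 7.289e-4 meV, via λ = hc/E).
Ratio = 0.07000 / 1.701 = 0.0412.

0.0412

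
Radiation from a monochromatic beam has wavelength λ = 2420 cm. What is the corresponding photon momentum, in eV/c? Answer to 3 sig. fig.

5.12 × 10^-8 eV/c

Use h = 6.62607015 × 10^-34 J·s, c = 2.99792458 × 10^8 m/s, 1 eV = 1.602176634 × 10^-19 J.
In SI units: λ = 2420 cm = 24.2 m.
Apply p = h/λ: p = 2.738 × 10^-35 kg·m/s.
Converting to eV/c: p = 5.123 × 10^-8 eV/c ≈ 5.12 × 10^-8 eV/c.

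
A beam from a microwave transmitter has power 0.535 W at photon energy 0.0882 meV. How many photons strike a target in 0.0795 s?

Total energy: E_total = P·t = 0.535 × 0.0795 = 0.04253 J.
Per-photon energy: E = 1.413e-23 J.
N = E_total / E_photon = 3.01e21.

3.01e21 photons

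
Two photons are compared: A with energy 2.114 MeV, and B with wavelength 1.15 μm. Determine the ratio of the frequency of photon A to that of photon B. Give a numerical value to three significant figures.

f_A = 5.112e20 Hz (from energy = 2.114 MeV, via f = E/h).
f_B = 2.607e14 Hz (from wavelength = 1.15 μm, via f = c/λ).
Ratio = 5.112e20 / 2.607e14 = 1.96e6.

1.96e6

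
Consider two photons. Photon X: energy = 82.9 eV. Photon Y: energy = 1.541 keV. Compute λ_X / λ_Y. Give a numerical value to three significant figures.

λ_X = 1.496e-8 m (from energy = 82.9 eV, via λ = hc/E).
λ_Y = 8.046e-10 m (from energy = 1.541 keV, via λ = hc/E).
Ratio = 1.496e-8 / 8.046e-10 = 18.6.

18.6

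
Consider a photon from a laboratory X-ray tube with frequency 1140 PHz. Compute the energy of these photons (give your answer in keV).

4.71 keV

First convert: f = 1140 PHz = 1.14e18 Hz.
Apply E = hf: E = 7.554e-16 J.
Converting to keV: E = 4.715 keV ≈ 4.71 keV.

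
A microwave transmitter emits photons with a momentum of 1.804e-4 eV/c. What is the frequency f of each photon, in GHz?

Take h = 6.62607015e-34 J·s, c = 2.99792458e8 m/s, 1 eV = 1.602176634e-19 J.
In SI units: p = 1.804e-4 eV/c = 9.6411e-32 kg·m/s.
Apply f = pc/h: f = 4.362e10 Hz.
Converting to GHz: f = 43.62 GHz ≈ 43.6 GHz.

43.6 GHz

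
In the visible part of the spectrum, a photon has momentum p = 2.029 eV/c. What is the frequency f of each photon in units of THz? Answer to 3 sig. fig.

491 THz

(h = 6.62607015 × 10^-34 J·s, c = 2.99792458 × 10^8 m/s, 1 eV = 1.602176634 × 10^-19 J.)
Convert to SI: p = 2.029 eV/c = 1.0844 × 10^-27 kg·m/s.
Apply f = pc/h: f = 4.906 × 10^14 Hz.
Converting to THz: f = 490.6 THz ≈ 491 THz.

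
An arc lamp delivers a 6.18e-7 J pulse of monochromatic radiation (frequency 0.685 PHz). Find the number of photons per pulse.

Per-photon energy: E = 4.539e-19 J (from frequency = 0.685 PHz).
N = E_total / E_photon = 6.18e-7 J / 4.539e-19 J = 1.36e12.

1.36e12 photons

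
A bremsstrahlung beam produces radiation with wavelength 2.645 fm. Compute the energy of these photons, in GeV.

0.469 GeV

In SI units: λ = 2.645 fm = 2.645e-15 m.
Apply E = hc/λ: E = 7.510e-11 J.
Converting to GeV: E = 0.4687 GeV ≈ 0.469 GeV.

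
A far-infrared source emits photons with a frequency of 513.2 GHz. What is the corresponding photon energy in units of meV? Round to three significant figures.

(h = 6.62607015e-34 J·s, 1 eV = 1.602176634e-19 J.)
Convert to SI: f = 513.2 GHz = 5.132e11 Hz.
For a photon E = hf, so E = 3.400e-22 J.
Converting to meV: E = 2.122 meV ≈ 2.12 meV.

2.12 meV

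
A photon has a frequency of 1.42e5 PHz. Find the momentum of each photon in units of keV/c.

587 keV/c

First convert: f = 1.42e5 PHz = 1.42e20 Hz.
Since p = hf/c for a photon, p = 3.139e-22 kg·m/s.
Converting to keV/c: p = 587.3 keV/c ≈ 587 keV/c.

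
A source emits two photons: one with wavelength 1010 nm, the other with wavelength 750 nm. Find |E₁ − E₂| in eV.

0.426 eV

Using E = hc/λ: E₁ = 1.967 × 10^-19 J, E₂ = 2.649 × 10^-19 J.
|ΔE| = |1.967 × 10^-19 − 2.649 × 10^-19| = 6.82 × 10^-20 J = 0.426 eV.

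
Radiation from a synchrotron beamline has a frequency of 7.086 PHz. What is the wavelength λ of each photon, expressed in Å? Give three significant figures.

Use c = 2.99792458e8 m/s.
In SI units: f = 7.086 PHz = 7.086e15 Hz.
The photon relation is λ = c/f, giving λ = 4.231e-8 m.
Converting to Å: λ = 423.1 Å ≈ 423 Å.

423 Å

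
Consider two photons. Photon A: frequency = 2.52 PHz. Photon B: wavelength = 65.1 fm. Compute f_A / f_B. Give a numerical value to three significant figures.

5.47 × 10^-7

f_A = 2.520 × 10^15 Hz (from frequency = 2.52 PHz, via f given directly).
f_B = 4.605 × 10^21 Hz (from wavelength = 65.1 fm, via f = c/λ).
Ratio = 2.520 × 10^15 / 4.605 × 10^21 = 5.47 × 10^-7.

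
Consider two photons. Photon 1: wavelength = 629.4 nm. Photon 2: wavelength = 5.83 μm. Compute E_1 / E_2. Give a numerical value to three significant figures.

E_1 = 3.156 × 10^-19 J (from wavelength = 629.4 nm, via E = hc/λ).
E_2 = 3.407 × 10^-20 J (from wavelength = 5.83 μm, via E = hc/λ).
Ratio = 3.156 × 10^-19 / 3.407 × 10^-20 = 9.26.

9.26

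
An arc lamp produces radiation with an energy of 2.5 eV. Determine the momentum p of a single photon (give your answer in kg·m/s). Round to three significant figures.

Take c = 2.99792458e8 m/s, 1 eV = 1.602176634e-19 J.
Convert to SI: E = 2.5 eV = 4.0054e-19 J.
For a photon p = E/c, so p = 1.336e-27 kg·m/s.
So p ≈ 1.34e-27 kg·m/s.

1.34e-27 kg·m/s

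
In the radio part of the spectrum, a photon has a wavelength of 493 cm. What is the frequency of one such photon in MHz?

Take c = 2.99792458e8 m/s.
In SI units: λ = 493 cm = 4.93 m.
For a photon f = c/λ, so f = 6.081e7 Hz.
Converting to MHz: f = 60.81 MHz ≈ 60.8 MHz.

60.8 MHz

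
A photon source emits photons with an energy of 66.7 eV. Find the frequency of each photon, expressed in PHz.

16.1 PHz

In SI units: E = 66.7 eV = 1.0687e-17 J.
Since f = E/h for a photon, f = 1.613e16 Hz.
Converting to PHz: f = 16.13 PHz ≈ 16.1 PHz.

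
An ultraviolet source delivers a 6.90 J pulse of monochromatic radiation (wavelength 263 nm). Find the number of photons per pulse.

Per-photon energy: E = 7.553 × 10^-19 J (from wavelength = 263 nm).
N = E_total / E_photon = 6.90 J / 7.553 × 10^-19 J = 9.14 × 10^18.

9.14 × 10^18 photons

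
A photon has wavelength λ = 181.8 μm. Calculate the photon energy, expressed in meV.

6.82 meV

First convert: λ = 181.8 μm = 1.818e-4 m.
For a photon E = hc/λ, so E = 1.093e-21 J.
Converting to meV: E = 6.820 meV ≈ 6.82 meV.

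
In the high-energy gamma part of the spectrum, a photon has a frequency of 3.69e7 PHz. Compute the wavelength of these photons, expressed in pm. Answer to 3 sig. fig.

8.12e-3 pm

Take c = 2.99792458e8 m/s.
First convert: f = 3.69e7 PHz = 3.69e22 Hz.
The photon relation is λ = c/f, giving λ = 8.124e-15 m.
Converting to pm: λ = 0.008124 pm ≈ 8.12e-3 pm.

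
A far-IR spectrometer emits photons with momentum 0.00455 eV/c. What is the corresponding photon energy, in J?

7.29 × 10^-22 J

(c = 2.99792458 × 10^8 m/s, 1 eV = 1.602176634 × 10^-19 J.)
In SI units: p = 0.00455 eV/c = 2.4317 × 10^-30 kg·m/s.
The photon relation is E = pc, giving E = 7.290 × 10^-22 J.
So E ≈ 7.29 × 10^-22 J.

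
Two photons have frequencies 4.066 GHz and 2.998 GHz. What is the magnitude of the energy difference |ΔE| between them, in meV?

4.42 × 10^-3 meV

Using E = hf: E₁ = 2.6942 × 10^-24 J, E₂ = 1.9865 × 10^-24 J.
|ΔE| = |2.6942 × 10^-24 − 1.9865 × 10^-24| = 7.08 × 10^-25 J = 4.42 × 10^-3 meV.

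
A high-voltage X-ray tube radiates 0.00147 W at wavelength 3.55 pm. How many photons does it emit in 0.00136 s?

3.57e7 photons

Total energy: E_total = P·t = 0.00147 × 0.00136 = 1.999e-6 J.
Per-photon energy: E = 5.596e-14 J.
N = E_total / E_photon = 3.57e7.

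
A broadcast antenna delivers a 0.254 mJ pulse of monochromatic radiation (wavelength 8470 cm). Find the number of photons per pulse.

Per-photon energy: E = 2.345 × 10^-27 J (from wavelength = 8470 cm).
N = E_total / E_photon = 2.54 × 10^-4 J / 2.345 × 10^-27 J = 1.08 × 10^23.

1.08 × 10^23 photons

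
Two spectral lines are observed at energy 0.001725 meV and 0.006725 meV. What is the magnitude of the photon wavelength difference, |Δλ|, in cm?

Using λ = hc/E: λ₁ = 0.71875 m, λ₂ = 0.18436 m.
|Δλ| = |0.71875 − 0.18436| = 0.534 m = 53.4 cm.

53.4 cm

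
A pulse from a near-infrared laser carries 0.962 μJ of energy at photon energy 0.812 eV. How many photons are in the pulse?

Per-photon energy: E = 1.301e-19 J (from energy = 0.812 eV).
N = E_total / E_photon = 9.62e-7 J / 1.301e-19 J = 7.39e12.

7.39e12 photons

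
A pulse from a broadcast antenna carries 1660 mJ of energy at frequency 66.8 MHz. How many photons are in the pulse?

3.75 × 10^25 photons

Per-photon energy: E = 4.426 × 10^-26 J (from frequency = 66.8 MHz).
N = E_total / E_photon = 1.66 J / 4.426 × 10^-26 J = 3.75 × 10^25.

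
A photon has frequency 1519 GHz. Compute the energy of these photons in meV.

Use h = 6.62607015e-34 J·s, 1 eV = 1.602176634e-19 J.
First convert: f = 1519 GHz = 1.519e12 Hz.
For a photon E = hf, so E = 1.007e-21 J.
Converting to meV: E = 6.282 meV ≈ 6.28 meV.

6.28 meV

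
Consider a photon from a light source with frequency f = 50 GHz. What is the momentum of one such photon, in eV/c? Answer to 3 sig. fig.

2.07 × 10^-4 eV/c

Convert to SI: f = 50 GHz = 5.0 × 10^10 Hz.
For a photon p = hf/c, so p = 1.105 × 10^-31 kg·m/s.
Converting to eV/c: p = 2.068 × 10^-4 eV/c ≈ 2.07 × 10^-4 eV/c.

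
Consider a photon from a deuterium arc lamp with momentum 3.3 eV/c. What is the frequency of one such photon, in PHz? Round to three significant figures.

Take h = 6.62607015e-34 J·s, c = 2.99792458e8 m/s, 1 eV = 1.602176634e-19 J.
Convert to SI: p = 3.3 eV/c = 1.7636e-27 kg·m/s.
Since f = pc/h for a photon, f = 7.979e14 Hz.
Converting to PHz: f = 0.7979 PHz ≈ 0.798 PHz.

0.798 PHz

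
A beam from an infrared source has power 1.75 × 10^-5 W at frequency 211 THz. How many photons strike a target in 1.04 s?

1.30 × 10^14 photons

Total energy: E_total = P·t = 1.75 × 10^-5 × 1.04 = 1.820 × 10^-5 J.
Per-photon energy: E = 1.398 × 10^-19 J.
N = E_total / E_photon = 1.30 × 10^14.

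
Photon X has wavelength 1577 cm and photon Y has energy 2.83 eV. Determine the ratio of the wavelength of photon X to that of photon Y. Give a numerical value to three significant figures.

λ_X = 15.77 m (from wavelength = 1577 cm, via λ given directly).
λ_Y = 4.381e-7 m (from energy = 2.83 eV, via λ = hc/E).
Ratio = 15.77 / 4.381e-7 = 3.60e7.

3.60e7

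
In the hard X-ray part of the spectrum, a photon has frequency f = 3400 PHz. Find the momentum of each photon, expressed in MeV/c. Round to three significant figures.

Take h = 6.62607015 × 10^-34 J·s, c = 2.99792458 × 10^8 m/s, 1 eV = 1.602176634 × 10^-19 J.
First convert: f = 3400 PHz = 3.4 × 10^18 Hz.
Since p = hf/c for a photon, p = 7.515 × 10^-24 kg·m/s.
Converting to MeV/c: p = 0.01406 MeV/c ≈ 0.0141 MeV/c.

0.0141 MeV/c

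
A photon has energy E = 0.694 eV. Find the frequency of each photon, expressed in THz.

Take h = 6.62607015e-34 J·s, 1 eV = 1.602176634e-19 J.
In SI units: E = 0.694 eV = 1.1119e-19 J.
For a photon f = E/h, so f = 1.678e14 Hz.
Converting to THz: f = 167.8 THz ≈ 168 THz.

168 THz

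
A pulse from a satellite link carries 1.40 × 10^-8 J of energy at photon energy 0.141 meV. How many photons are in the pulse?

Per-photon energy: E = 2.259 × 10^-23 J (from energy = 0.141 meV).
N = E_total / E_photon = 1.40 × 10^-8 J / 2.259 × 10^-23 J = 6.20 × 10^14.

6.20 × 10^14 photons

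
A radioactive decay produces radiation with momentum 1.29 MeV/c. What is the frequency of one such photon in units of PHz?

3.12e5 PHz

Convert to SI: p = 1.29 MeV/c = 6.8941e-22 kg·m/s.
For a photon f = pc/h, so f = 3.119e20 Hz.
Converting to PHz: f = 311900 PHz ≈ 3.12e5 PHz.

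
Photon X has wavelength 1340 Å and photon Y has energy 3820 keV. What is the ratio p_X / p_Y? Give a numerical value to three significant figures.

2.42e-6

p_X = 4.945e-27 kg·m/s (from wavelength = 1340 Å, via p = h/λ).
p_Y = 2.042e-21 kg·m/s (from energy = 3820 keV, via p = E/c).
Ratio = 4.945e-27 / 2.042e-21 = 2.42e-6.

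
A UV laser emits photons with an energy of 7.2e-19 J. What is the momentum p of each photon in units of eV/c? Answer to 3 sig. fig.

4.49 eV/c

Apply p = E/c: p = 2.402e-27 kg·m/s.
Converting to eV/c: p = 4.494 eV/c ≈ 4.49 eV/c.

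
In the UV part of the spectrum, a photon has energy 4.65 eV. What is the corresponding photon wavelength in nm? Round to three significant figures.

267 nm

(h = 6.62607015e-34 J·s, c = 2.99792458e8 m/s, 1 eV = 1.602176634e-19 J.)
Convert to SI: E = 4.65 eV = 7.4501e-19 J.
For a photon λ = hc/E, so λ = 2.666e-7 m.
Converting to nm: λ = 266.6 nm ≈ 267 nm.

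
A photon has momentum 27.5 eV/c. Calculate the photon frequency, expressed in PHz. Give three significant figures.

Convert to SI: p = 27.5 eV/c = 1.4697e-26 kg·m/s.
For a photon f = pc/h, so f = 6.649e15 Hz.
Converting to PHz: f = 6.649 PHz ≈ 6.65 PHz.

6.65 PHz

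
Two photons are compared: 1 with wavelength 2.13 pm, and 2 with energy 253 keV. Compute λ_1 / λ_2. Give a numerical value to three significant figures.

λ_1 = 2.130e-12 m (from wavelength = 2.13 pm, via λ given directly).
λ_2 = 4.901e-12 m (from energy = 253 keV, via λ = hc/E).
Ratio = 2.130e-12 / 4.901e-12 = 0.435.

0.435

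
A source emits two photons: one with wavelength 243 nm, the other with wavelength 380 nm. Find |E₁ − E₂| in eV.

Using E = hc/λ: E₁ = 8.175 × 10^-19 J, E₂ = 5.227 × 10^-19 J.
|ΔE| = |8.175 × 10^-19 − 5.227 × 10^-19| = 2.95 × 10^-19 J = 1.84 eV.

1.84 eV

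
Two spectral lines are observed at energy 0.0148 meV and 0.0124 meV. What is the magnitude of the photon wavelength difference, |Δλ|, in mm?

Using λ = hc/E: λ₁ = 0.08377 m, λ₂ = 0.09999 m.
|Δλ| = |0.08377 − 0.09999| = 0.0162 m = 16.2 mm.

16.2 mm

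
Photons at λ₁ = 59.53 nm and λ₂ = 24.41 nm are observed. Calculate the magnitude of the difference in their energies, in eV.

30.0 eV

Using E = hc/λ: E₁ = 3.3369 × 10^-18 J, E₂ = 8.1378 × 10^-18 J.
|ΔE| = |3.3369 × 10^-18 − 8.1378 × 10^-18| = 4.80 × 10^-18 J = 30.0 eV.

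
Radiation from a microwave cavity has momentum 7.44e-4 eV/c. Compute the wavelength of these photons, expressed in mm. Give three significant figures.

1.67 mm

In SI units: p = 7.44e-4 eV/c = 3.9761e-31 kg·m/s.
For a photon λ = h/p, so λ = 0.001666 m.
Converting to mm: λ = 1.666 mm ≈ 1.67 mm.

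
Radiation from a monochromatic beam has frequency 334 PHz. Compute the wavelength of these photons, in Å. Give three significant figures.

Use c = 2.99792458e8 m/s.
First convert: f = 334 PHz = 3.34e17 Hz.
The photon relation is λ = c/f, giving λ = 8.976e-10 m.
Converting to Å: λ = 8.976 Å ≈ 8.98 Å.

8.98 Å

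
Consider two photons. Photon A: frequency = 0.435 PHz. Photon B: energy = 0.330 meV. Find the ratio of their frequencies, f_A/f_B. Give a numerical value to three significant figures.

f_A = 4.350 × 10^14 Hz (from frequency = 0.435 PHz, via f given directly).
f_B = 7.979 × 10^10 Hz (from energy = 0.330 meV, via f = E/h).
Ratio = 4.350 × 10^14 / 7.979 × 10^10 = 5450.

5450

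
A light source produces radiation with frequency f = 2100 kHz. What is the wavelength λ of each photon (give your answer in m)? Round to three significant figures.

(c = 2.99792458e8 m/s.)
In SI units: f = 2100 kHz = 2.1e6 Hz.
For a photon λ = c/f, so λ = 142.8 m.
So λ ≈ 143 m.

143 m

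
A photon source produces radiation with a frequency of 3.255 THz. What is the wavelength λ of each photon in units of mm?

0.0921 mm

(c = 2.99792458e8 m/s.)
In SI units: f = 3.255 THz = 3.255e12 Hz.
For a photon λ = c/f, so λ = 9.210e-5 m.
Converting to mm: λ = 0.09210 mm ≈ 0.0921 mm.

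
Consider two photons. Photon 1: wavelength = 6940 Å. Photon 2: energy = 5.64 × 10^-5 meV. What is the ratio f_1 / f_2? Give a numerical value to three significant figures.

f_1 = 4.320 × 10^14 Hz (from wavelength = 6940 Å, via f = c/λ).
f_2 = 1.364 × 10^7 Hz (from energy = 5.64 × 10^-5 meV, via f = E/h).
Ratio = 4.320 × 10^14 / 1.364 × 10^7 = 3.17 × 10^7.

3.17 × 10^7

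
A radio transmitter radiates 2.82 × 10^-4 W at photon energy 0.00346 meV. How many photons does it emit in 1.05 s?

5.34 × 10^20 photons

Total energy: E_total = P·t = 2.82 × 10^-4 × 1.05 = 2.961 × 10^-4 J.
Per-photon energy: E = 5.544 × 10^-25 J.
N = E_total / E_photon = 5.34 × 10^20.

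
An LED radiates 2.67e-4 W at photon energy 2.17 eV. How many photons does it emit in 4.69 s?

3.60e15 photons

Total energy: E_total = P·t = 2.67e-4 × 4.69 = 0.001252 J.
Per-photon energy: E = 3.477e-19 J.
N = E_total / E_photon = 3.60e15.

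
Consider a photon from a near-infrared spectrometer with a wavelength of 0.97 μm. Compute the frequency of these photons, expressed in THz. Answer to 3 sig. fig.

Use c = 2.99792458e8 m/s.
In SI units: λ = 0.97 μm = 9.7e-7 m.
For a photon f = c/λ, so f = 3.091e14 Hz.
Converting to THz: f = 309.1 THz ≈ 309 THz.

309 THz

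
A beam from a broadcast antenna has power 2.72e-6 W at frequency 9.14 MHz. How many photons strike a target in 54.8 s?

2.46e22 photons

Total energy: E_total = P·t = 2.72e-6 × 54.8 = 1.491e-4 J.
Per-photon energy: E = 6.056e-27 J.
N = E_total / E_photon = 2.46e22.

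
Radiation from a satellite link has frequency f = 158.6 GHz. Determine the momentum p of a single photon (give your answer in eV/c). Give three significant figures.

6.56e-4 eV/c

Take h = 6.62607015e-34 J·s, c = 2.99792458e8 m/s, 1 eV = 1.602176634e-19 J.
Convert to SI: f = 158.6 GHz = 1.586e11 Hz.
For a photon p = hf/c, so p = 3.505e-31 kg·m/s.
Converting to eV/c: p = 6.559e-4 eV/c ≈ 6.56e-4 eV/c.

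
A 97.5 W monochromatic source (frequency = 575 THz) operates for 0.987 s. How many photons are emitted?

2.53 × 10^20 photons

Total energy: E_total = P·t = 97.5 × 0.987 = 96.23 J.
Per-photon energy: E = 3.810 × 10^-19 J.
N = E_total / E_photon = 2.53 × 10^20.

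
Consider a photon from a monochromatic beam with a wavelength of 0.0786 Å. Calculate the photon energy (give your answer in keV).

(h = 6.62607015e-34 J·s, c = 2.99792458e8 m/s, 1 eV = 1.602176634e-19 J.)
In SI units: λ = 0.0786 Å = 7.86e-12 m.
Apply E = hc/λ: E = 2.527e-14 J.
Converting to keV: E = 157.7 keV ≈ 158 keV.

158 keV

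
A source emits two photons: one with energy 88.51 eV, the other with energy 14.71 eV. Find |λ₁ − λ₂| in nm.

Using λ = hc/E: λ₁ = 1.4008 × 10^-8 m, λ₂ = 8.4286 × 10^-8 m.
|Δλ| = |1.4008 × 10^-8 − 8.4286 × 10^-8| = 7.03 × 10^-8 m = 70.3 nm.

70.3 nm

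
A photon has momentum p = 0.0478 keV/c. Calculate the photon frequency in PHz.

(h = 6.62607015 × 10^-34 J·s, c = 2.99792458 × 10^8 m/s, 1 eV = 1.602176634 × 10^-19 J.)
First convert: p = 0.0478 keV/c = 2.5546 × 10^-26 kg·m/s.
Since f = pc/h for a photon, f = 1.156 × 10^16 Hz.
Converting to PHz: f = 11.56 PHz ≈ 11.6 PHz.

11.6 PHz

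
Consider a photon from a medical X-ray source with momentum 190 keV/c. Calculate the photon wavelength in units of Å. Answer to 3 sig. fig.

0.0653 Å

In SI units: p = 190 keV/c = 1.0154 × 10^-22 kg·m/s.
For a photon λ = h/p, so λ = 6.525 × 10^-12 m.
Converting to Å: λ = 0.06525 Å ≈ 0.0653 Å.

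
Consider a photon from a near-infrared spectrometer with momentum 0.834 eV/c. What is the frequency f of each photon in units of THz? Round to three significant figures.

202 THz

(h = 6.62607015 × 10^-34 J·s, c = 2.99792458 × 10^8 m/s, 1 eV = 1.602176634 × 10^-19 J.)
First convert: p = 0.834 eV/c = 4.4571 × 10^-28 kg·m/s.
Since f = pc/h for a photon, f = 2.017 × 10^14 Hz.
Converting to THz: f = 201.7 THz ≈ 202 THz.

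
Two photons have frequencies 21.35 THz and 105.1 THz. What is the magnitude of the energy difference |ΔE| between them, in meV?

346 meV

Using E = hf: E₁ = 1.4147e-20 J, E₂ = 6.9640e-20 J.
|ΔE| = |1.4147e-20 − 6.9640e-20| = 5.55e-20 J = 346 meV.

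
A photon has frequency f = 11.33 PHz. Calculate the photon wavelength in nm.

Convert to SI: f = 11.33 PHz = 1.133 × 10^16 Hz.
Since λ = c/f for a photon, λ = 2.646 × 10^-8 m.
Converting to nm: λ = 26.46 nm ≈ 26.5 nm.

26.5 nm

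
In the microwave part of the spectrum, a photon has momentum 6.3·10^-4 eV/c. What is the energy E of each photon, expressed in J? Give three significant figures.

Convert to SI: p = 6.3·10^-4 eV/c = 3.3669·10^-31 kg·m/s.
The photon relation is E = pc, giving E = 1.009·10^-22 J.
So E ≈ 1.01·10^-22 J.

1.01·10^-22 J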